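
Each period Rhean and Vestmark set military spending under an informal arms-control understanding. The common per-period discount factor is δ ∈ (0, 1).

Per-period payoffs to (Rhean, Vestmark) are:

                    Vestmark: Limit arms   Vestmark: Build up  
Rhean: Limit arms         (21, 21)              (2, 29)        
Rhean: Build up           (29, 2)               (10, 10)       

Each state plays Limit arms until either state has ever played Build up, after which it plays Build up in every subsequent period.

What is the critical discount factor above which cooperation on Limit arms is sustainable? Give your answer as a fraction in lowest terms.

8/19

One-period gain from deviating is 29 − 21 = 8. The loss is 21 − 10 = 11 in every subsequent period, with present value 11·δ/(1−δ).
Deviation is unprofitable when 11·δ/(1−δ) ≥ 8, i.e. δ/(1−δ) ≥ 8/11.
Equivalently δ ≥ 8/(8+11) = 8/19.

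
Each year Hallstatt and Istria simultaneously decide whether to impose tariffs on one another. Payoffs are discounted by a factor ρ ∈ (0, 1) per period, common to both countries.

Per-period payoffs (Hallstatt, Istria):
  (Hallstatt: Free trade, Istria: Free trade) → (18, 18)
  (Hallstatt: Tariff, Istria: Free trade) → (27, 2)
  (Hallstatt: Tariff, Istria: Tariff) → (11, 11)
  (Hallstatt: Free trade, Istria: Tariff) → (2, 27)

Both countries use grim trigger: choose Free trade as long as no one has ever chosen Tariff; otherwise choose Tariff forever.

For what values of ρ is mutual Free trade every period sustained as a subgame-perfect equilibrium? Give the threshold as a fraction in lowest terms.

Cooperation forever yields 18 each period: 18/(1−ρ).
Deviating yields 27 once, then 11 forever: 27 + 11ρ/(1−ρ).
No profitable deviation requires 18/(1−ρ) ≥ 27 + 11ρ/(1−ρ).
Multiplying by (1−ρ): 18 ≥ 27(1−ρ) + 11ρ = 27 − 16ρ.
So 16ρ ≥ 9, i.e. ρ ≥ 9/16.

9/16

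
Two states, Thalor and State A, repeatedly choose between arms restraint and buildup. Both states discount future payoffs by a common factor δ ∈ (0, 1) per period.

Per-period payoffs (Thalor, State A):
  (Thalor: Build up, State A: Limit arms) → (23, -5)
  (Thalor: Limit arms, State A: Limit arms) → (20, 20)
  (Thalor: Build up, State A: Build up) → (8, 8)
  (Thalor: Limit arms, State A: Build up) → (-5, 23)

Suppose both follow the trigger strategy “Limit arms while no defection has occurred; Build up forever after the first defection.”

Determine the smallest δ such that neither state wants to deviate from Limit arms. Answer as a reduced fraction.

20/(1−δ) ≥ 23 + 8δ/(1−δ)
20 ≥ 23 − 15δ
δ ≥ 3/15 = 1/5.

1/5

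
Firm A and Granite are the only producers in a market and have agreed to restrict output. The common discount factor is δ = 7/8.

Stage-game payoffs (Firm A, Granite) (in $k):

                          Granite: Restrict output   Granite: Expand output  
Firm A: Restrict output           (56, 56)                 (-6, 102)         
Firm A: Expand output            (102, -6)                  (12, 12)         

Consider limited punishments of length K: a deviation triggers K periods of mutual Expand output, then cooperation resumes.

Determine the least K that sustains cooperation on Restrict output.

No profitable deviation requires (56−12)(δ+…+δ^K) ≥ 102−56, i.e. δ+…+δ^K ≥ 23/22 ≈ 1.0455.
With δ = 7/8, the partial sums are K=1: 0.8750, K=2: 1.6406.
K = 2 is the first length at which the sum reaches 1.0455.

2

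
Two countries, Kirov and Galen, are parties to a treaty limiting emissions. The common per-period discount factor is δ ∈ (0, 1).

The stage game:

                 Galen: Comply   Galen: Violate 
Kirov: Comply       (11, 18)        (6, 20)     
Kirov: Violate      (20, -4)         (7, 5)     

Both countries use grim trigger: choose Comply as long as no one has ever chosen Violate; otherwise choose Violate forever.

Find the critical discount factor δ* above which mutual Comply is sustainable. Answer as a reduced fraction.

Kirov's threshold: (20−11)/(20−7) = 9/13.
Galen's threshold: (20−18)/(20−5) = 2/15.
9/13 > 2/15, so Kirov binds and δ* = 9/13.

9/13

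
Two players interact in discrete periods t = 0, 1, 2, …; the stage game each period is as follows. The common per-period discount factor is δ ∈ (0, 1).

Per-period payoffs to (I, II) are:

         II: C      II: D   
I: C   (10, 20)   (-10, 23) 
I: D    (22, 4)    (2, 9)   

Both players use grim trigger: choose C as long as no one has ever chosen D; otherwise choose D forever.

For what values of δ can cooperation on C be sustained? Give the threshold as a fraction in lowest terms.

3/5

I's threshold: (22−10)/(22−2) = 3/5.
II's threshold: (23−20)/(23−9) = 3/14.
3/5 > 3/14, so I binds and δ* = 3/5.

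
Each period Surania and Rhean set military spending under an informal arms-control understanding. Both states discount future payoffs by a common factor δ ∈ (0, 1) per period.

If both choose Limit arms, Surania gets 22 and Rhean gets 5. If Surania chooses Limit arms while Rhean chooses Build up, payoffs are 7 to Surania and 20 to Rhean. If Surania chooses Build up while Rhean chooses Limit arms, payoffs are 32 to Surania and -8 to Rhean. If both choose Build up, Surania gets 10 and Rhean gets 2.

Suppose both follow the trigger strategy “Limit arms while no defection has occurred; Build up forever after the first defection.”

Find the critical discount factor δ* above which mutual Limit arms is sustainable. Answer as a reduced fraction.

For Surania: deviation gain 32−22 = 10, per-period punishment loss 22−10 = 12. IC gives δ ≥ 10/22 = 5/11.
For Rhean: gain 15, loss 3 per period, so δ ≥ 15/18 = 5/6.
The tighter constraint is Rhean's, so cooperation needs δ ≥ 5/6.

5/6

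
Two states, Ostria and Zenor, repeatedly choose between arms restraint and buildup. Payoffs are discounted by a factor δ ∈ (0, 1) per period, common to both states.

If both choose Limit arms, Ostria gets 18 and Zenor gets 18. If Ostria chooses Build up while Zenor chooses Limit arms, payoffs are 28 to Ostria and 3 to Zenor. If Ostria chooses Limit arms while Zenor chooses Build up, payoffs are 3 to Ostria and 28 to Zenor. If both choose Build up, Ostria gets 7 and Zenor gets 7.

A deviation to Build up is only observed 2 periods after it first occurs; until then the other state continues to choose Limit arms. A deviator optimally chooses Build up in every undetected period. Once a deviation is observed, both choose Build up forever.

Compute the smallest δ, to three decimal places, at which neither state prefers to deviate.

Deviating for the 2 undetected periods gains 28−18 = 10 per period over cooperation, then loses 18−7 = 11 per period forever once punishment starts.
Gain: 10(1 + δ + … + δ^1); loss: 11·δ^2/(1−δ).
No profitable deviation ⇔ 10(1−δ^2) ≤ 11·δ^2, i.e. δ^2 ≥ 10/(10+11) = 10/21.
Hence δ ≥ (10/21)^(1/2) ≈ 0.690.

0.690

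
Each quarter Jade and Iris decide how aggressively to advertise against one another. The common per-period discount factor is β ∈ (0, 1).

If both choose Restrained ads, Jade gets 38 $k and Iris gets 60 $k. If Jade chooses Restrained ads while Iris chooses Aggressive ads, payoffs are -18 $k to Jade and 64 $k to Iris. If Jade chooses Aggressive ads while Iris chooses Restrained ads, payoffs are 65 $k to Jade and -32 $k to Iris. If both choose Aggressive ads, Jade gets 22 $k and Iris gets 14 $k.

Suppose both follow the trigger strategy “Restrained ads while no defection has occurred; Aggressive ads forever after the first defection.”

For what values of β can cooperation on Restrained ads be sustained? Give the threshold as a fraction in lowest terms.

Jade: cooperation gives 38 each period; deviation gives 65 once then 22 forever.
  38/(1−β) ≥ 65 + 22β/(1−β) ⇒ β ≥ 27/43.
Iris: cooperation gives 60 each period; deviation gives 64 once then 14 forever.
  β ≥ 4/50 = 2/25.
Both must hold, so the binding constraint is Jade's: β ≥ 27/43.

27/43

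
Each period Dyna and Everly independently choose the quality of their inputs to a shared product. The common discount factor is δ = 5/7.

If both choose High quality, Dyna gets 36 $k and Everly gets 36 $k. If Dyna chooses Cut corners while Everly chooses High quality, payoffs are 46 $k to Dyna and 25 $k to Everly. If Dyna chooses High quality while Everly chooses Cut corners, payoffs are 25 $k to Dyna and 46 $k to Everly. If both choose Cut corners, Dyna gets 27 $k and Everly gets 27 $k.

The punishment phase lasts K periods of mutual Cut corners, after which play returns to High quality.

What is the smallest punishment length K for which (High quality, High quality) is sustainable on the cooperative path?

2

Need Σ_{k=1}^{K} δ^k ≥ (46−36)/(36−27) = 1.1111 at δ = 5/7.
At K = 1 the sum is 0.7143 < 1.1111; at K = 2 it is 1.2245 ≥ 1.1111.
So the minimum punishment length is K = 2.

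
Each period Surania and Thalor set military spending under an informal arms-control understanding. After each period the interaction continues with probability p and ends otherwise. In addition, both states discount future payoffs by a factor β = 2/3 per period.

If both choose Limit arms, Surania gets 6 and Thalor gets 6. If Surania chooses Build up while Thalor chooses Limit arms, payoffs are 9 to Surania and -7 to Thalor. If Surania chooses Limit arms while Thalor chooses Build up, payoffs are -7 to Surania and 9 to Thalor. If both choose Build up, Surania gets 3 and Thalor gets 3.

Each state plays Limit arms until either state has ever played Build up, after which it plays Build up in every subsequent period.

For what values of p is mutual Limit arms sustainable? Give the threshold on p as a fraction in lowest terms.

3/4

Expected continuation weight on next period's payoff is β·p = 2/3·p, which plays the role of the discount factor.
Cooperation requires 2/3·p ≥ (9−6)/(9−3) = 1/2, hence p ≥ 3/4.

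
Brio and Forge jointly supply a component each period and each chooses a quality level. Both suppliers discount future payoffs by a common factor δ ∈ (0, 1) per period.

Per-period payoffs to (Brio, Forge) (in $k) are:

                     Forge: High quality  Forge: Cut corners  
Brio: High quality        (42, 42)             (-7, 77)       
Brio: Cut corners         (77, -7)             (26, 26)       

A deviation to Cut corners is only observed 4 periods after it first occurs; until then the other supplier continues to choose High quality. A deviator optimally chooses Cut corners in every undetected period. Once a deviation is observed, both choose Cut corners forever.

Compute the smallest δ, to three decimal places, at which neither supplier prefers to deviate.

Deviating for the 4 undetected periods gains 77−42 = 35 per period over cooperation, then loses 42−26 = 16 per period forever once punishment starts.
Gain: 35(1 + δ + … + δ^3); loss: 16·δ^4/(1−δ).
No profitable deviation ⇔ 35(1−δ^4) ≤ 16·δ^4, i.e. δ^4 ≥ 35/(35+16) = 35/51.
Hence δ ≥ (35/51)^(1/4) ≈ 0.910.

0.910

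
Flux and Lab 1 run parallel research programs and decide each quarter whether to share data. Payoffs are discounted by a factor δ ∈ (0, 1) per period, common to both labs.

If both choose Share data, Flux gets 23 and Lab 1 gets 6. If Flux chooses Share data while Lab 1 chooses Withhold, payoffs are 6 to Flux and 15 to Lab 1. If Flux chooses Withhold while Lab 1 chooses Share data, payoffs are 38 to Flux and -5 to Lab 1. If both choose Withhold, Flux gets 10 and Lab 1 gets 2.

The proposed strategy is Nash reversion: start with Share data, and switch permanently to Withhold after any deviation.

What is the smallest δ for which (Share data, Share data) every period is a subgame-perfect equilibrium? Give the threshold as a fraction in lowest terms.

Flux's threshold: (38−23)/(38−10) = 15/28.
Lab 1's threshold: (15−6)/(15−2) = 9/13.
15/28 < 9/13, so Lab 1 binds and δ* = 9/13.

9/13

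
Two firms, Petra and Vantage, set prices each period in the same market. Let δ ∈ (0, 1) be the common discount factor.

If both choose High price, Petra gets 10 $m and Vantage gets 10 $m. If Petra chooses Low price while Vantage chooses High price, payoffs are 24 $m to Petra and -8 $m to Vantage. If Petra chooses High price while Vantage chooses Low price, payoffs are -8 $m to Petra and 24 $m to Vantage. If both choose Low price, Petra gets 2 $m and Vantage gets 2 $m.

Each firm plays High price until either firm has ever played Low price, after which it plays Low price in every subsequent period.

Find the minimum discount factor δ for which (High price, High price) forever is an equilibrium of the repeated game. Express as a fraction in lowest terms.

7/11

10/(1−δ) ≥ 24 + 2δ/(1−δ)
10 ≥ 24 − 22δ
δ ≥ 14/22 = 7/11.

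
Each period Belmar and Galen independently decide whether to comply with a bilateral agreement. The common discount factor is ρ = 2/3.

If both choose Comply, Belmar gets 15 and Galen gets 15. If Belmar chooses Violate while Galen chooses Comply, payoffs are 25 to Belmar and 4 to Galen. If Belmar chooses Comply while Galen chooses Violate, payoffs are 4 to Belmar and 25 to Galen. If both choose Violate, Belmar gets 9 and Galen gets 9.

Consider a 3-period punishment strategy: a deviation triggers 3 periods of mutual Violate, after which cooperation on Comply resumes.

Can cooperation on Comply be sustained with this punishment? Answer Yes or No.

IC: ρ+…+ρ^3 ≥ (25−15)/(15−9) = 5/3.
At ρ = 2/3: partial sum = 1.4074 < 1.6667. Cooperation not sustainable.

No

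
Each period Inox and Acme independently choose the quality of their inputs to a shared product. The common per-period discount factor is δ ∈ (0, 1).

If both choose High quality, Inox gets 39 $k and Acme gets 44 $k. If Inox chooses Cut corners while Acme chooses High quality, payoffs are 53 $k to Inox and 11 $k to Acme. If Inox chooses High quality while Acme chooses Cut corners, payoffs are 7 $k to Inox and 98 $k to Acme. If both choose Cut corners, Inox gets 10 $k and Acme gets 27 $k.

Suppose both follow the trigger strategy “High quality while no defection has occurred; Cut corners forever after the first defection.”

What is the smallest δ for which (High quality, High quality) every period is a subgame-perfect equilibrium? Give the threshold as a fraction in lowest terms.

54/71

For Inox: deviation gain 53−39 = 14, per-period punishment loss 39−10 = 29. IC gives δ ≥ 14/43.
For Acme: gain 54, loss 17 per period, so δ ≥ 54/71.
The tighter constraint is Acme's, so cooperation needs δ ≥ 54/71.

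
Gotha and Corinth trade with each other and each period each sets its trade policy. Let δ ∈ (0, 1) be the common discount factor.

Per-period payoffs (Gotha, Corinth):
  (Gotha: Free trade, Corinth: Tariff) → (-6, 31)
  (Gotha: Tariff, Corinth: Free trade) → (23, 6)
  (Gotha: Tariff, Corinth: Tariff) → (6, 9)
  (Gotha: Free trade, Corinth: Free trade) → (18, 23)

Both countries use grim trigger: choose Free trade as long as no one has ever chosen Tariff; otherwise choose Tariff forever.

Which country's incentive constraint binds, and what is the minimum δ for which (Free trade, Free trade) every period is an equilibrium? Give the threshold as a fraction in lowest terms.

Gotha: cooperation gives 18 each period; deviation gives 23 once then 6 forever.
  18/(1−δ) ≥ 23 + 6δ/(1−δ) ⇒ δ ≥ 5/17.
Corinth: cooperation gives 23 each period; deviation gives 31 once then 9 forever.
  δ ≥ 8/22 = 4/11.
Both must hold, so the binding constraint is Corinth's: δ ≥ 4/11.

Corinth; δ ≥ 4/11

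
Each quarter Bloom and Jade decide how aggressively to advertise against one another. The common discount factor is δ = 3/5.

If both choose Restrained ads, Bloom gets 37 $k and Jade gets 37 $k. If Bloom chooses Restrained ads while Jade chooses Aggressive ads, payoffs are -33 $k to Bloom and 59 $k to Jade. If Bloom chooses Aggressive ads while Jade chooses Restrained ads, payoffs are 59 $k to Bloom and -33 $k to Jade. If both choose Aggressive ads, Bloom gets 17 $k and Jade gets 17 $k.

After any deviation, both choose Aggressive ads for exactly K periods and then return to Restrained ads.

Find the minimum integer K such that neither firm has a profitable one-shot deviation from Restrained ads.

3

IC: δ(1−δ^K)/(1−δ) ≥ (59−37)/(37−17) = 11/10.
With δ = 3/5: need 1 − δ^K ≥ 11/10·(1−3/5)/(3/5), i.e. δ^K ≤ 0.2667.
Since (3/5)^2 = 0.3600 and (3/5)^3 = 0.2160, the smallest such K is 3.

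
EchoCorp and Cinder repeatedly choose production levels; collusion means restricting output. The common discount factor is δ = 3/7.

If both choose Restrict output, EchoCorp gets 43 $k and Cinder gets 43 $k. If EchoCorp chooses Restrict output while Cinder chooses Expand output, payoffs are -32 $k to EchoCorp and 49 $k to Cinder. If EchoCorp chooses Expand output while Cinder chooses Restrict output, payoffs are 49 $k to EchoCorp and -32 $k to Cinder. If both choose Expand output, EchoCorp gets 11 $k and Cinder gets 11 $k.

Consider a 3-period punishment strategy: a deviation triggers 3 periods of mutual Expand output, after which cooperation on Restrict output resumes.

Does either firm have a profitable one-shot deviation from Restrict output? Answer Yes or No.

No

IC: δ+…+δ^3 ≥ (49−43)/(43−11) = 3/16.
At δ = 3/7: partial sum = 0.6910 ≥ 0.1875. Cooperation sustainable.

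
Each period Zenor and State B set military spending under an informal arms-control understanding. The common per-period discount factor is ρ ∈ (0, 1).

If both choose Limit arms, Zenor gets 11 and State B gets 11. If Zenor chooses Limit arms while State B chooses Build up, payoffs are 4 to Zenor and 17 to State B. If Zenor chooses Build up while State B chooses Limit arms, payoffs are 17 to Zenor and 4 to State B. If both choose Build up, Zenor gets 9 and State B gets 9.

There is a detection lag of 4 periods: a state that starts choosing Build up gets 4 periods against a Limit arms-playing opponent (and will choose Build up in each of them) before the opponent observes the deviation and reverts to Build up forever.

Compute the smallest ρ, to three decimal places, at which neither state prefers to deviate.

0.931

Deviating for the 4 undetected periods gains 17−11 = 6 per period over cooperation, then loses 11−9 = 2 per period forever once punishment starts.
Gain: 6(1 + ρ + … + ρ^3); loss: 2·ρ^4/(1−ρ).
No profitable deviation ⇔ 6(1−ρ^4) ≤ 2·ρ^4, i.e. ρ^4 ≥ 6/(6+2) = 3/4.
Hence ρ ≥ (3/4)^(1/4) ≈ 0.931.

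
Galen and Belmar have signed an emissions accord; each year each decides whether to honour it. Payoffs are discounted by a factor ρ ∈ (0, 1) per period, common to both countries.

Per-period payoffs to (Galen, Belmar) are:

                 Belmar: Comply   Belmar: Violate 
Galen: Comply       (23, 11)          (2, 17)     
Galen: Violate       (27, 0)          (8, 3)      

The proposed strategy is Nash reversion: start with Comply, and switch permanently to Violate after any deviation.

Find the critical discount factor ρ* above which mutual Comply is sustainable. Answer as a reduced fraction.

3/7

Galen: cooperation gives 23 each period; deviation gives 27 once then 8 forever.
  23/(1−ρ) ≥ 27 + 8ρ/(1−ρ) ⇒ ρ ≥ 4/19.
Belmar: cooperation gives 11 each period; deviation gives 17 once then 3 forever.
  ρ ≥ 6/14 = 3/7.
Both must hold, so the binding constraint is Belmar's: ρ ≥ 3/7.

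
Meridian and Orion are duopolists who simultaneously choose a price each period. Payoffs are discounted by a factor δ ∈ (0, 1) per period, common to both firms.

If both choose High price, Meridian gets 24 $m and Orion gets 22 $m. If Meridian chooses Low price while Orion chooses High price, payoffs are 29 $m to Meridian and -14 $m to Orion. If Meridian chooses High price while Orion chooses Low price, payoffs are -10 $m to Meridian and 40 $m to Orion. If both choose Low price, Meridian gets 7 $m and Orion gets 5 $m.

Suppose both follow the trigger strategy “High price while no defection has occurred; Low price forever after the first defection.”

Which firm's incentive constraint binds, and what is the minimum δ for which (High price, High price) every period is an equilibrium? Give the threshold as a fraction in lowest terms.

Orion; δ ≥ 18/35

Meridian's threshold: (29−24)/(29−7) = 5/22.
Orion's threshold: (40−22)/(40−5) = 18/35.
5/22 < 18/35, so Orion binds and δ* = 18/35.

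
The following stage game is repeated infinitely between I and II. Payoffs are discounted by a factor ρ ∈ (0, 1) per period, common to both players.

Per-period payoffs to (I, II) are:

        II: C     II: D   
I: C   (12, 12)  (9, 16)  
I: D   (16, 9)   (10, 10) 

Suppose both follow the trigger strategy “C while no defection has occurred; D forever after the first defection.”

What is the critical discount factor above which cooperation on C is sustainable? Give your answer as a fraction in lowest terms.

Cooperation forever yields 12 each period: 12/(1−ρ).
Deviating yields 16 once, then 10 forever: 16 + 10ρ/(1−ρ).
No profitable deviation requires 12/(1−ρ) ≥ 16 + 10ρ/(1−ρ).
Multiplying by (1−ρ): 12 ≥ 16(1−ρ) + 10ρ = 16 − 6ρ.
So 6ρ ≥ 4, i.e. ρ ≥ 4/6 = 2/3.

2/3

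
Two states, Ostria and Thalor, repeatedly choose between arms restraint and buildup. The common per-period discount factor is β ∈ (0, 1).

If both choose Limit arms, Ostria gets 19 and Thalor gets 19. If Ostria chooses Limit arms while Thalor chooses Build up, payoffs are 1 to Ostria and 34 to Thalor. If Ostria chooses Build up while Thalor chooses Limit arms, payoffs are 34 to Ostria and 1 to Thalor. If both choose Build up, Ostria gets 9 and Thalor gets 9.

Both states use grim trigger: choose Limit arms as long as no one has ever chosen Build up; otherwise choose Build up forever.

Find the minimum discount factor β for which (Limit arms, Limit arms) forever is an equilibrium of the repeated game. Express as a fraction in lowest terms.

Cooperation forever yields 19 each period: 19/(1−β).
Deviating yields 34 once, then 9 forever: 34 + 9β/(1−β).
No profitable deviation requires 19/(1−β) ≥ 34 + 9β/(1−β).
Multiplying by (1−β): 19 ≥ 34(1−β) + 9β = 34 − 25β.
So 25β ≥ 15, i.e. β ≥ 15/25 = 3/5.

3/5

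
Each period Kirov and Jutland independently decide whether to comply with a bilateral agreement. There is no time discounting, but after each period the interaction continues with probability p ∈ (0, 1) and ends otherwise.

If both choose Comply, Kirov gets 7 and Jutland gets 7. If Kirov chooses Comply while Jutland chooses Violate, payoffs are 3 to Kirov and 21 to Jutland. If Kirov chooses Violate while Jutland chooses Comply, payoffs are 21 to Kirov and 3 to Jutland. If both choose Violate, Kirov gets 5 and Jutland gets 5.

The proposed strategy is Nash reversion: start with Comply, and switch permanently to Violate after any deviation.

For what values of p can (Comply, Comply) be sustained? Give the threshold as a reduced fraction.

7/8

With no time discounting, the continuation probability p plays the role of the discount factor.
Grim-trigger IC: 7/(1−p) ≥ 21 + 5p/(1−p) ⇒ p ≥ (21−7)/(21−5) = 7/8.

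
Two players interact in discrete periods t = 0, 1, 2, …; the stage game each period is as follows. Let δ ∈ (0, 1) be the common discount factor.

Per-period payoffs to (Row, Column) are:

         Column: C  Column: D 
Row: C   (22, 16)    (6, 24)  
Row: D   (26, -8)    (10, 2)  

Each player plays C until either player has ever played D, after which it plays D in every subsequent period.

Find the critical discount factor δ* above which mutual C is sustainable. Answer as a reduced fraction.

Row: cooperation gives 22 each period; deviation gives 26 once then 10 forever.
  22/(1−δ) ≥ 26 + 10δ/(1−δ) ⇒ δ ≥ 4/16 = 1/4.
Column: cooperation gives 16 each period; deviation gives 24 once then 2 forever.
  δ ≥ 8/22 = 4/11.
Both must hold, so the binding constraint is Column's: δ ≥ 4/11.

4/11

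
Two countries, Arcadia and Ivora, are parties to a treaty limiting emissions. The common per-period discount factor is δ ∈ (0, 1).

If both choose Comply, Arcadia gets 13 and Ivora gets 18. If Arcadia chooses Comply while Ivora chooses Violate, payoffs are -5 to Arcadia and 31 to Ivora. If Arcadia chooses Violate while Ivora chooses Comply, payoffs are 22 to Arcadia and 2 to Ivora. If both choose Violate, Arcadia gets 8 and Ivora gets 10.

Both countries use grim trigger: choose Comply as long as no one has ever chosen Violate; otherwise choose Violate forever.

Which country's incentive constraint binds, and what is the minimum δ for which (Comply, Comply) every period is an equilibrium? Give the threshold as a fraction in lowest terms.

For Arcadia: deviation gain 22−13 = 9, per-period punishment loss 13−8 = 5. IC gives δ ≥ 9/14.
For Ivora: gain 13, loss 8 per period, so δ ≥ 13/21.
The tighter constraint is Arcadia's, so cooperation needs δ ≥ 9/14.

Arcadia; δ ≥ 9/14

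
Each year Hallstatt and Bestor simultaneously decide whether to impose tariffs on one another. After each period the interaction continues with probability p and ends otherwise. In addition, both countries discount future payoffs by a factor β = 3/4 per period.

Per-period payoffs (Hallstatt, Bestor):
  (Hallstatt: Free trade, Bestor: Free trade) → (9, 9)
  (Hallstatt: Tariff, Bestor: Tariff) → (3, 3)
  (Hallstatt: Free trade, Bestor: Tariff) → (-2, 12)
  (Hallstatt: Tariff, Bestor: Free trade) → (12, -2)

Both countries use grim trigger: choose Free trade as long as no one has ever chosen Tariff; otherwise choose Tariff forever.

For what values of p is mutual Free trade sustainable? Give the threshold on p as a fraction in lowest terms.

4/9

With continuation probability p and discount β, the effective per-period discount factor is βp.
Grim-trigger IC: βp ≥ (12−9)/(12−3) = 1/3.
So p ≥ (1/3)/(3/4) = 4/9.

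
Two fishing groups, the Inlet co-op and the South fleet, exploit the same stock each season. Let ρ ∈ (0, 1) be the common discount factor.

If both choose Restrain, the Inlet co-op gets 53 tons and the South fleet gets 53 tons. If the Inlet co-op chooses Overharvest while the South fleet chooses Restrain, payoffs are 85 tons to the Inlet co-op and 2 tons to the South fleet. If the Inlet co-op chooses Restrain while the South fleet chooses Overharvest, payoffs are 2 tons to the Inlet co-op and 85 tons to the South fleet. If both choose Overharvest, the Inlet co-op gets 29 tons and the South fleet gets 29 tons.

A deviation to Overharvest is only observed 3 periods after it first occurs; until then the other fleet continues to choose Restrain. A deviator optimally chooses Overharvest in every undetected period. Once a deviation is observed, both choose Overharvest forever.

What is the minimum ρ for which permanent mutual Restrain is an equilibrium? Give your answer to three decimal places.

0.830

A deviator earns 85 for 3 periods, then 29 forever; cooperating earns 53 forever. Multiplying the IC by (1−ρ):
53 ≥ 85(1−ρ^3) + 29ρ^3, so 56·ρ^3 ≥ 32 and ρ^3 ≥ 4/7.
ρ ≥ (4/7)^(1/3) ≈ 0.830.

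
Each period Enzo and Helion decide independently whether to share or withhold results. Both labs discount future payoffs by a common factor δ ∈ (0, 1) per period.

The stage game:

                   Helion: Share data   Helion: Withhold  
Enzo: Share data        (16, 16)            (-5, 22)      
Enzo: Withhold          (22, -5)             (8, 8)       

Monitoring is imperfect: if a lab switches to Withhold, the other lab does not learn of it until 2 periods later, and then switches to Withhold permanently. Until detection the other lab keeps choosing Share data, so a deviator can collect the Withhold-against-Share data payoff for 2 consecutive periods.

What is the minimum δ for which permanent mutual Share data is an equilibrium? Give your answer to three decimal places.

0.655

A deviator earns 22 for 2 periods, then 8 forever; cooperating earns 16 forever. Multiplying the IC by (1−δ):
16 ≥ 22(1−δ^2) + 8δ^2, so 14·δ^2 ≥ 6 and δ^2 ≥ 3/7.
δ ≥ (3/7)^(1/2) ≈ 0.655.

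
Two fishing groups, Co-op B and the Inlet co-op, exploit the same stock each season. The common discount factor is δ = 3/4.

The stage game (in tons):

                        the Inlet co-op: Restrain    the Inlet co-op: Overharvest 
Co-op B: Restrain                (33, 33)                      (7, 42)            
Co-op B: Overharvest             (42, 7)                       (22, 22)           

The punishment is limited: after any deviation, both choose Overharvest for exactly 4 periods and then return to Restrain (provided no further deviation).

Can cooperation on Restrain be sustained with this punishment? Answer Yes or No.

Yes

A one-shot deviation gives 42 now, then 22 for 4 periods, then back to 33.
Gain from deviating: (42−33) today; loss: (33−22) in each of the next 4 periods.
No-deviation condition: (33−22)(δ+…+δ^4) ≥ 42−33, i.e. δ+…+δ^4 ≥ 9/11.
At δ = 3/4: δ+…+δ^4 = 2.0508 ≥ 0.8182.
So cooperation is sustainable.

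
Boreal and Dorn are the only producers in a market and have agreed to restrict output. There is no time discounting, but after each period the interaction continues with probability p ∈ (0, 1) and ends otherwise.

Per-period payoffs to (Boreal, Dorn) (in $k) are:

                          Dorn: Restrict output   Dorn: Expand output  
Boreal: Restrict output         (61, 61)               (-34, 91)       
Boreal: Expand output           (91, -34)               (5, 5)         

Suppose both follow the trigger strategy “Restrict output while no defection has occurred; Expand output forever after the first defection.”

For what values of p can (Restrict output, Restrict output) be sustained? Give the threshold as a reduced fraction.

15/43

Expected cooperation value is 61 + p·61 + p²·61 + … = 61/(1−p); deviation gives 91 + p·5/(1−p).
61 ≥ 91(1−p) + 5p ⇒ 86p ≥ 30 ⇒ p ≥ 30/86 = 15/43.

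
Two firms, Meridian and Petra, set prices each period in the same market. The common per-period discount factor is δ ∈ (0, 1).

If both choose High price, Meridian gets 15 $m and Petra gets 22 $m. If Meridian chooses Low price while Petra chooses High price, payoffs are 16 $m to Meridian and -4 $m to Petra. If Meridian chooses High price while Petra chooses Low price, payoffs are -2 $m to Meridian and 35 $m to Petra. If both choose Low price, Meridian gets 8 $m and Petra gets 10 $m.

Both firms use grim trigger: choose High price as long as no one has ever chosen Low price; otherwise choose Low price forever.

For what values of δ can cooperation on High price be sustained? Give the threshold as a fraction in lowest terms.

13/25

Meridian: cooperation gives 15 each period; deviation gives 16 once then 8 forever.
  15/(1−δ) ≥ 16 + 8δ/(1−δ) ⇒ δ ≥ 1/8.
Petra: cooperation gives 22 each period; deviation gives 35 once then 10 forever.
  δ ≥ 13/25.
Both must hold, so the binding constraint is Petra's: δ ≥ 13/25.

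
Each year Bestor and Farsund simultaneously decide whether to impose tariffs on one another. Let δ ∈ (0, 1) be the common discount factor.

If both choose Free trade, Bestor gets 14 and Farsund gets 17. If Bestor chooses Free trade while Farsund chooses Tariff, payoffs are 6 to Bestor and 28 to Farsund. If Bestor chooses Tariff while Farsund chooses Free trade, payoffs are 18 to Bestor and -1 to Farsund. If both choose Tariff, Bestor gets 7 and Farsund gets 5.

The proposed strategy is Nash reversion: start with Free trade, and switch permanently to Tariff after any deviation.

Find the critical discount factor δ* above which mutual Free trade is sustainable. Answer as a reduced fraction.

11/23

Bestor's threshold: (18−14)/(18−7) = 4/11.
Farsund's threshold: (28−17)/(28−5) = 11/23.
4/11 < 11/23, so Farsund binds and δ* = 11/23.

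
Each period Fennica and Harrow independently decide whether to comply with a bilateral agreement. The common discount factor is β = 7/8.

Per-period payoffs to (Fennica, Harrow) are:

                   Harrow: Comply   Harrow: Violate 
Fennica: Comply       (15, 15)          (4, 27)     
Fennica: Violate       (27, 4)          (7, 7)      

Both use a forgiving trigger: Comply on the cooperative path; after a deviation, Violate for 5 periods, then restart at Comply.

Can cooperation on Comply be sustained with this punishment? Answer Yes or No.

Yes

A one-shot deviation gives 27 now, then 7 for 5 periods, then back to 15.
Gain from deviating: (27−15) today; loss: (15−7) in each of the next 5 periods.
No-deviation condition: (15−7)(β+…+β^5) ≥ 27−15, i.e. β+…+β^5 ≥ 3/2.
At β = 7/8: β+…+β^5 = 3.4096 ≥ 1.5000.
So cooperation is sustainable.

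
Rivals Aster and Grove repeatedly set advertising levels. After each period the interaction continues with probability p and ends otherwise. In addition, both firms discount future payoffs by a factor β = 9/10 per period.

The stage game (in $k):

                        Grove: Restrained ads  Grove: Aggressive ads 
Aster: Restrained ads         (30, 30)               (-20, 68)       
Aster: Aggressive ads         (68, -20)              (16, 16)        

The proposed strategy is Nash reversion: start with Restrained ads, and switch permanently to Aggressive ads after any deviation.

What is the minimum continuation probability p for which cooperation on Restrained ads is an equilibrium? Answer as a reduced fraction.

95/117

Expected continuation weight on next period's payoff is β·p = 9/10·p, which plays the role of the discount factor.
Cooperation requires 9/10·p ≥ (68−30)/(68−16) = 19/26, hence p ≥ 95/117.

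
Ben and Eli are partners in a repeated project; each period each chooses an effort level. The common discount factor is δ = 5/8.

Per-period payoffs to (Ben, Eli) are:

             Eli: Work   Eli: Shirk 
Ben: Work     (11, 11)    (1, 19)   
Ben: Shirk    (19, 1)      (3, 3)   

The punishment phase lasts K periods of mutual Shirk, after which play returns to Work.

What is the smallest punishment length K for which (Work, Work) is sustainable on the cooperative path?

2

IC: δ(1−δ^K)/(1−δ) ≥ (19−11)/(11−3) = 1.
With δ = 5/8: need 1 − δ^K ≥ 1·(1−5/8)/(5/8), i.e. δ^K ≤ 0.4000.
Since (5/8)^1 = 0.6250 and (5/8)^2 = 0.3906, the smallest such K is 2.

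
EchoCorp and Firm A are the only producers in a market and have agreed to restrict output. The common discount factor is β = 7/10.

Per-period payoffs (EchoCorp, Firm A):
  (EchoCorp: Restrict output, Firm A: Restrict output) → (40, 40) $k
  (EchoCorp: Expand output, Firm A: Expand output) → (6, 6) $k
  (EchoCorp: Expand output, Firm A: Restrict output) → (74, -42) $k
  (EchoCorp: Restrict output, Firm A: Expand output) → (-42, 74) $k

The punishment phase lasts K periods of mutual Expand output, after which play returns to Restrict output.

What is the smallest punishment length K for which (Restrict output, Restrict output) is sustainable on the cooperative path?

2

IC: β(1−β^K)/(1−β) ≥ (74−40)/(40−6) = 1.
With β = 7/10: need 1 − β^K ≥ 1·(1−7/10)/(7/10), i.e. β^K ≤ 0.5714.
Since (7/10)^1 = 0.7000 and (7/10)^2 = 0.4900, the smallest such K is 2.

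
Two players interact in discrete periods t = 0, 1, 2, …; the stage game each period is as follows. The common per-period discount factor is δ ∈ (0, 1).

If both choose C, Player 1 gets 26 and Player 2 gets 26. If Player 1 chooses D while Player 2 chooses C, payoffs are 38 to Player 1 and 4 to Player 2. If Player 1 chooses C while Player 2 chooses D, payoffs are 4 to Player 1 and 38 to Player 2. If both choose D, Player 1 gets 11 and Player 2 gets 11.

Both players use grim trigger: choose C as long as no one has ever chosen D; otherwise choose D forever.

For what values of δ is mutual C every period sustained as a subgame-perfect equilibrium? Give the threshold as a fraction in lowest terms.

4/9

Under grim trigger the critical discount factor is (T−C)/(T−P) with T = 38, C = 26, P = 11.
δ* = (38−26)/(38−11) = 12/27 = 4/9.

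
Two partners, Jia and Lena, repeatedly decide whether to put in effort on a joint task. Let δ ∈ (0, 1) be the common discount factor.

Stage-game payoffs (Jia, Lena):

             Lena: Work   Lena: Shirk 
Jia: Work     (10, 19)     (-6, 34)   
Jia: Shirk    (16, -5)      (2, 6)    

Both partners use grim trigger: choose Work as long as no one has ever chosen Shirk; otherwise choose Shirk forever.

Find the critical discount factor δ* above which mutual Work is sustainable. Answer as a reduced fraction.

For Jia: deviation gain 16−10 = 6, per-period punishment loss 10−2 = 8. IC gives δ ≥ 6/14 = 3/7.
For Lena: gain 15, loss 13 per period, so δ ≥ 15/28.
The tighter constraint is Lena's, so cooperation needs δ ≥ 15/28.

15/28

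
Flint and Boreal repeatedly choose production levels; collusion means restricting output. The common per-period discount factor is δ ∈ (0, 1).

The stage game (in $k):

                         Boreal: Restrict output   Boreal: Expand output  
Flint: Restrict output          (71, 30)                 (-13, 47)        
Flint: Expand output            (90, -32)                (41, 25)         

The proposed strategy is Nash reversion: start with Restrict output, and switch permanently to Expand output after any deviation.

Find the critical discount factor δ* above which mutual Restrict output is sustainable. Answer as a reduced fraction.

17/22

Flint's threshold: (90−71)/(90−41) = 19/49.
Boreal's threshold: (47−30)/(47−25) = 17/22.
19/49 < 17/22, so Boreal binds and δ* = 17/22.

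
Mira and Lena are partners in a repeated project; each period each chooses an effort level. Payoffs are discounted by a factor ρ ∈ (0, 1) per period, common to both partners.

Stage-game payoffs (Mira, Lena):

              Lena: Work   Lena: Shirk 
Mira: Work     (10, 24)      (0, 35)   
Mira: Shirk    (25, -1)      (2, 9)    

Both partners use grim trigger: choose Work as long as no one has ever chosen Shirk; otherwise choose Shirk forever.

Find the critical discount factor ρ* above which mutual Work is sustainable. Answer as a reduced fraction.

Mira: cooperation gives 10 each period; deviation gives 25 once then 2 forever.
  10/(1−ρ) ≥ 25 + 2ρ/(1−ρ) ⇒ ρ ≥ 15/23.
Lena: cooperation gives 24 each period; deviation gives 35 once then 9 forever.
  ρ ≥ 11/26.
Both must hold, so the binding constraint is Mira's: ρ ≥ 15/23.

15/23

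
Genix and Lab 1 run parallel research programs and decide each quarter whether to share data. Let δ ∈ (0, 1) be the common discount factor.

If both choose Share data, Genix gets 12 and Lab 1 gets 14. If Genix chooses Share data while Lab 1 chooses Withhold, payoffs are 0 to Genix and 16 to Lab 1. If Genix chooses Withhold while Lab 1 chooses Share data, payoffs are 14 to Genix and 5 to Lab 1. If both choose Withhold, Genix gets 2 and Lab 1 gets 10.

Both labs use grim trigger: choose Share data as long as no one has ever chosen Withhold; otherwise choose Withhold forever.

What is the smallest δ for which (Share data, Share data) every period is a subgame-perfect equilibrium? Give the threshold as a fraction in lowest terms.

1/3

Genix's threshold: (14−12)/(14−2) = 1/6.
Lab 1's threshold: (16−14)/(16−10) = 1/3.
1/6 < 1/3, so Lab 1 binds and δ* = 1/3.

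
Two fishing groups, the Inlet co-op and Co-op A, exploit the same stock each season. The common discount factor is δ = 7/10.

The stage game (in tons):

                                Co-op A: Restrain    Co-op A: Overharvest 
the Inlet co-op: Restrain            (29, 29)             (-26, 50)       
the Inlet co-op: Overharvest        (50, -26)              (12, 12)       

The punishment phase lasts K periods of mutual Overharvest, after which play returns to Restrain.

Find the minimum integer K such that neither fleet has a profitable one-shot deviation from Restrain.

IC: δ(1−δ^K)/(1−δ) ≥ (50−29)/(29−12) = 21/17.
With δ = 7/10: need 1 − δ^K ≥ 21/17·(1−7/10)/(7/10), i.e. δ^K ≤ 0.4706.
Since (7/10)^2 = 0.4900 and (7/10)^3 = 0.3430, the smallest such K is 3.

3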